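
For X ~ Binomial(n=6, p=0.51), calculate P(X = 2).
0.224914

We have X ~ Binomial(n=6, p=0.51).

For a Binomial distribution, the PMF gives us the probability of each outcome.

Using the PMF formula:
P(X = 2) = 0.224914

Rounded to 4 decimal places: 0.2249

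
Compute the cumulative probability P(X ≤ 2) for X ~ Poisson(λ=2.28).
0.601349

We have X ~ Poisson(λ=2.28).

The CDF gives us P(X ≤ k).

Using the CDF:
P(X ≤ 2) = 0.601349

This means there's approximately a 60.1% chance that X is at most 2.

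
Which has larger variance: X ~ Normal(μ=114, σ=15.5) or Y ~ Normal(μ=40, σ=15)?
X has larger variance (240.2500 > 225.0000)

Compute the variance for each distribution:

X ~ Normal(μ=114, σ=15.5):
Var(X) = 240.2500

Y ~ Normal(μ=40, σ=15):
Var(Y) = 225.0000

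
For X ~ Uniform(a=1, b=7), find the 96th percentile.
6.7600

We have X ~ Uniform(a=1, b=7).

We want to find x such that P(X ≤ x) = 0.96.

This is the 96th percentile, which means 96% of values fall below this point.

Using the inverse CDF (quantile function):
x = F⁻¹(0.96) = 6.7600

Verification: P(X ≤ 6.7600) = 0.96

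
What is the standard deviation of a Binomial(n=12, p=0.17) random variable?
1.3012

We have X ~ Binomial(n=12, p=0.17).

For a Binomial distribution with n=12, p=0.17:
σ = √Var(X) = 1.3012

The standard deviation is the square root of the variance.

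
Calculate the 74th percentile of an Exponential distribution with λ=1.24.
1.0863

We have X ~ Exponential(λ=1.24).

We want to find x such that P(X ≤ x) = 0.74.

This is the 74th percentile, which means 74% of values fall below this point.

Using the inverse CDF (quantile function):
x = F⁻¹(0.74) = 1.0863

Verification: P(X ≤ 1.0863) = 0.74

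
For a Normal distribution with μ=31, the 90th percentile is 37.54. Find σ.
σ = 5.1032

For X ~ Normal(μ, σ), the p-th percentile satisfies x = μ + z_p × σ,
where z_p = Φ⁻¹(p) is the standard normal quantile.

Step 1: z_{0.9} = Φ⁻¹(0.9) = 1.2816

Step 2: Solve for σ:
37.54 = 31 + 1.2816 × σ
σ = (37.54 - 31) / 1.2816
σ = 6.54 / 1.2816
σ = 5.1032

Verification: μ + z × σ = 31 + 1.2816 × 5.1032 = 37.54 ✓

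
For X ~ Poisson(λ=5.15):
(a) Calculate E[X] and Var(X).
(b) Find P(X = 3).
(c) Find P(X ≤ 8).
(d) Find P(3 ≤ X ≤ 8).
(a) E[X] = 5.1500, Var(X) = 5.1500
(b) P(X = 3) = 0.132024
(c) P(X ≤ 8) = 0.921673
(d) P(3 ≤ X ≤ 8) = 0.809099

We have X ~ Poisson(λ=5.15).

(a) Moments:
E[X] = 5.1500
Var(X) = 5.1500
σ = √Var(X) = 2.2694

(b) Point probability using PMF:
P(X = 3) = 0.132024

(c) Cumulative probability using CDF:
P(X ≤ 8) = F(8) = 0.921673

(d) Range probability:
P(3 ≤ X ≤ 8) = P(X ≤ 8) - P(X ≤ 2)
                   = F(8) - F(2)
                   = 0.921673 - 0.112574
                   = 0.809099

This means approximately 80.9% of outcomes fall in the interval [3, 8].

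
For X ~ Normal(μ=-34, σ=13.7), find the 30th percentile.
-41.1843

We have X ~ Normal(μ=-34, σ=13.7).

We want to find x such that P(X ≤ x) = 0.3.

This is the 30th percentile, which means 30% of values fall below this point.

Using the inverse CDF (quantile function):
x = F⁻¹(0.3) = -41.1843

Verification: P(X ≤ -41.1843) = 0.3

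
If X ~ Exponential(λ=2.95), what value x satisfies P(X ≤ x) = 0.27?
0.1067

We have X ~ Exponential(λ=2.95).

We want to find x such that P(X ≤ x) = 0.27.

This is the 27th percentile, which means 27% of values fall below this point.

Using the inverse CDF (quantile function):
x = F⁻¹(0.27) = 0.1067

Verification: P(X ≤ 0.1067) = 0.27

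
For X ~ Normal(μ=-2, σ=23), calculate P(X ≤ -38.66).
0.055478

We have X ~ Normal(μ=-2, σ=23).

The CDF gives us P(X ≤ k).

Using the CDF:
P(X ≤ -38.66) = 0.055478

This means there's approximately a 5.5% chance that X is at most -38.66.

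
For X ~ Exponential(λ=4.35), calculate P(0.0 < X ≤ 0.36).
0.791121

We have X ~ Exponential(λ=4.35).

To find P(0.0 < X ≤ 0.36), we use:
P(0.0 < X ≤ 0.36) = P(X ≤ 0.36) - P(X ≤ 0.0)
                 = F(0.36) - F(0.0)
                 = 0.791121 - 0.000000
                 = 0.791121

So there's approximately a 79.1% chance that X falls in this range.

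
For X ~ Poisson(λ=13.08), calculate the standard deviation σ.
3.6166

We have X ~ Poisson(λ=13.08).

For a Poisson distribution with λ=13.08:
σ = √Var(X) = 3.6166

The standard deviation is the square root of the variance.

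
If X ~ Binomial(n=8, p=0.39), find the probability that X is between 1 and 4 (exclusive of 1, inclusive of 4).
0.724199

We have X ~ Binomial(n=8, p=0.39).

To find P(1 < X ≤ 4), we use:
P(1 < X ≤ 4) = P(X ≤ 4) - P(X ≤ 1)
                 = F(4) - F(1)
                 = 0.841423 - 0.117224
                 = 0.724199

So there's approximately a 72.4% chance that X falls in this range.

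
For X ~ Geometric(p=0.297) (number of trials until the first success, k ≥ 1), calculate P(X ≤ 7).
0.915143

We have X ~ Geometric(p=0.297) (number of trials until the first success, k ≥ 1).

The CDF gives us P(X ≤ k).

Using the CDF:
P(X ≤ 7) = 0.915143

This means there's approximately a 91.5% chance that X is at most 7.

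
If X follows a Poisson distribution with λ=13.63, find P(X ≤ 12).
0.395799

We have X ~ Poisson(λ=13.63).

The CDF gives us P(X ≤ k).

Using the CDF:
P(X ≤ 12) = 0.395799

This means there's approximately a 39.6% chance that X is at most 12.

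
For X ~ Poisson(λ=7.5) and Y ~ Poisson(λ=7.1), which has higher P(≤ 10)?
Y has higher probability (P(Y ≤ 10) = 0.8942 > P(X ≤ 10) = 0.8622)

Compute P(≤ 10) for each distribution:

X ~ Poisson(λ=7.5):
P(X ≤ 10) = 0.8622

Y ~ Poisson(λ=7.1):
P(Y ≤ 10) = 0.8942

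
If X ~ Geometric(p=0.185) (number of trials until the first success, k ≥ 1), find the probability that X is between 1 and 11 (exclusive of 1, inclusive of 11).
0.709626

We have X ~ Geometric(p=0.185) (number of trials until the first success, k ≥ 1).

To find P(1 < X ≤ 11), we use:
P(1 < X ≤ 11) = P(X ≤ 11) - P(X ≤ 1)
                 = F(11) - F(1)
                 = 0.894626 - 0.185000
                 = 0.709626

So there's approximately a 71.0% chance that X falls in this range.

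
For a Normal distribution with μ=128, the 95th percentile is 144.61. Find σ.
σ = 10.0982

For X ~ Normal(μ, σ), the p-th percentile satisfies x = μ + z_p × σ,
where z_p = Φ⁻¹(p) is the standard normal quantile.

Step 1: z_{0.95} = Φ⁻¹(0.95) = 1.6449

Step 2: Solve for σ:
144.61 = 128 + 1.6449 × σ
σ = (144.61 - 128) / 1.6449
σ = 16.61 / 1.6449
σ = 10.0982

Verification: μ + z × σ = 128 + 1.6449 × 10.0982 = 144.61 ✓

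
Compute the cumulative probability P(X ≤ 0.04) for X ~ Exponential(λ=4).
0.147856

We have X ~ Exponential(λ=4).

The CDF gives us P(X ≤ k).

Using the CDF:
P(X ≤ 0.04) = 0.147856

This means there's approximately a 14.8% chance that X is at most 0.04.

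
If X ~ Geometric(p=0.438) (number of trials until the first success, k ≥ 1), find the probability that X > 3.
0.177504

We have X ~ Geometric(p=0.438) (number of trials until the first success, k ≥ 1).

P(X > 3) = 1 - P(X ≤ 3)
                = 1 - F(3)
                = 1 - 0.822496
                = 0.177504

So there's approximately a 17.8% chance that X exceeds 3.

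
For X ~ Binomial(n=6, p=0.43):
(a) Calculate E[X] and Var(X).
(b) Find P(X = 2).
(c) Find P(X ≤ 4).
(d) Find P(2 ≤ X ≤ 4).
(a) E[X] = 2.5800, Var(X) = 1.4706
(b) P(X = 2) = 0.292771
(c) P(X ≤ 4) = 0.943402
(d) P(2 ≤ X ≤ 4) = 0.753869

We have X ~ Binomial(n=6, p=0.43).

(a) Moments:
E[X] = 2.5800
Var(X) = 1.4706
σ = √Var(X) = 1.2127

(b) Point probability using PMF:
P(X = 2) = 0.292771

(c) Cumulative probability using CDF:
P(X ≤ 4) = F(4) = 0.943402

(d) Range probability:
P(2 ≤ X ≤ 4) = P(X ≤ 4) - P(X ≤ 1)
                   = F(4) - F(1)
                   = 0.943402 - 0.189533
                   = 0.753869

This means approximately 75.4% of outcomes fall in the interval [2, 4].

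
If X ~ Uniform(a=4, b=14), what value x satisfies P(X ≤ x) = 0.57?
9.7000

We have X ~ Uniform(a=4, b=14).

We want to find x such that P(X ≤ x) = 0.57.

This is the 57th percentile, which means 57% of values fall below this point.

Using the inverse CDF (quantile function):
x = F⁻¹(0.57) = 9.7000

Verification: P(X ≤ 9.7000) = 0.57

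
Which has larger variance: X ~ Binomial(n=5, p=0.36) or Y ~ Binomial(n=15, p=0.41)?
Y has larger variance (3.6285 > 1.1520)

Compute the variance for each distribution:

X ~ Binomial(n=5, p=0.36):
Var(X) = 1.1520

Y ~ Binomial(n=15, p=0.41):
Var(Y) = 3.6285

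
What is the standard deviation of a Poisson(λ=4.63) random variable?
2.1517

We have X ~ Poisson(λ=4.63).

For a Poisson distribution with λ=4.63:
σ = √Var(X) = 2.1517

The standard deviation is the square root of the variance.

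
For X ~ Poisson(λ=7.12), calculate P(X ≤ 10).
0.892743

We have X ~ Poisson(λ=7.12).

The CDF gives us P(X ≤ k).

Using the CDF:
P(X ≤ 10) = 0.892743

This means there's approximately a 89.3% chance that X is at most 10.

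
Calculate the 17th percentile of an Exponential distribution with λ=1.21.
0.1540

We have X ~ Exponential(λ=1.21).

We want to find x such that P(X ≤ x) = 0.17.

This is the 17th percentile, which means 17% of values fall below this point.

Using the inverse CDF (quantile function):
x = F⁻¹(0.17) = 0.1540

Verification: P(X ≤ 0.1540) = 0.17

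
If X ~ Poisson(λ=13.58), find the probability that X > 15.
0.289802

We have X ~ Poisson(λ=13.58).

P(X > 15) = 1 - P(X ≤ 15)
                = 1 - F(15)
                = 1 - 0.710198
                = 0.289802

So there's approximately a 29.0% chance that X exceeds 15.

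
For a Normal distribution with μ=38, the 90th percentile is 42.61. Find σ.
σ = 3.5972

For X ~ Normal(μ, σ), the p-th percentile satisfies x = μ + z_p × σ,
where z_p = Φ⁻¹(p) is the standard normal quantile.

Step 1: z_{0.9} = Φ⁻¹(0.9) = 1.2816

Step 2: Solve for σ:
42.61 = 38 + 1.2816 × σ
σ = (42.61 - 38) / 1.2816
σ = 4.61 / 1.2816
σ = 3.5972

Verification: μ + z × σ = 38 + 1.2816 × 3.5972 = 42.61 ✓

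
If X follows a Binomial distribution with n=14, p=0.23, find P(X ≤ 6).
0.975206

We have X ~ Binomial(n=14, p=0.23).

The CDF gives us P(X ≤ k).

Using the CDF:
P(X ≤ 6) = 0.975206

This means there's approximately a 97.5% chance that X is at most 6.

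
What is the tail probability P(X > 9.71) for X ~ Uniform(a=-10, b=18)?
0.296071

We have X ~ Uniform(a=-10, b=18).

P(X > 9.71) = 1 - P(X ≤ 9.71)
                = 1 - F(9.71)
                = 1 - 0.703929
                = 0.296071

So there's approximately a 29.6% chance that X exceeds 9.71.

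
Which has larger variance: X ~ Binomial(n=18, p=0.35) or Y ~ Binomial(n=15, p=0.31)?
X has larger variance (4.0950 > 3.2085)

Compute the variance for each distribution:

X ~ Binomial(n=18, p=0.35):
Var(X) = 4.0950

Y ~ Binomial(n=15, p=0.31):
Var(Y) = 3.2085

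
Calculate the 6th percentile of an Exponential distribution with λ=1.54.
0.0402

We have X ~ Exponential(λ=1.54).

We want to find x such that P(X ≤ x) = 0.06.

This is the 6th percentile, which means 6% of values fall below this point.

Using the inverse CDF (quantile function):
x = F⁻¹(0.06) = 0.0402

Verification: P(X ≤ 0.0402) = 0.06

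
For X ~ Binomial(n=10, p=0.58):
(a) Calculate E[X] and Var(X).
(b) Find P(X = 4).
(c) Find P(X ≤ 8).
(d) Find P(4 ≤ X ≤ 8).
(a) E[X] = 5.8000, Var(X) = 2.4360
(b) P(X = 4) = 0.130445
(c) P(X ≤ 8) = 0.964496
(d) P(4 ≤ X ≤ 8) = 0.893332

We have X ~ Binomial(n=10, p=0.58).

(a) Moments:
E[X] = 5.8000
Var(X) = 2.4360
σ = √Var(X) = 1.5608

(b) Point probability using PMF:
P(X = 4) = 0.130445

(c) Cumulative probability using CDF:
P(X ≤ 8) = F(8) = 0.964496

(d) Range probability:
P(4 ≤ X ≤ 8) = P(X ≤ 8) - P(X ≤ 3)
                   = F(8) - F(3)
                   = 0.964496 - 0.071164
                   = 0.893332

This means approximately 89.3% of outcomes fall in the interval [4, 8].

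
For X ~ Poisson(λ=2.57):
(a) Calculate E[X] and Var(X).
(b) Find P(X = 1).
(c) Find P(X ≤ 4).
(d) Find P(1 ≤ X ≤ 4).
(a) E[X] = 2.5700, Var(X) = 2.5700
(b) P(X = 1) = 0.196696
(c) P(X ≤ 4) = 0.881632
(d) P(1 ≤ X ≤ 4) = 0.805096

We have X ~ Poisson(λ=2.57).

(a) Moments:
E[X] = 2.5700
Var(X) = 2.5700
σ = √Var(X) = 1.6031

(b) Point probability using PMF:
P(X = 1) = 0.196696

(c) Cumulative probability using CDF:
P(X ≤ 4) = F(4) = 0.881632

(d) Range probability:
P(1 ≤ X ≤ 4) = P(X ≤ 4) - P(X ≤ 0)
                   = F(4) - F(0)
                   = 0.881632 - 0.076536
                   = 0.805096

This means approximately 80.5% of outcomes fall in the interval [1, 4].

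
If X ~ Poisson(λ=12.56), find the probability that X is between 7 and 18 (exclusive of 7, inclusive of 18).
0.878446

We have X ~ Poisson(λ=12.56).

To find P(7 < X ≤ 18), we use:
P(7 < X ≤ 18) = P(X ≤ 18) - P(X ≤ 7)
                 = F(18) - F(7)
                 = 0.946184 - 0.067738
                 = 0.878446

So there's approximately a 87.8% chance that X falls in this range.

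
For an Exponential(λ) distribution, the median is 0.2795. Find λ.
λ = 2.4800

For X ~ Exponential(λ), the CDF is F(x) = 1 - e^(-λx).
The median m satisfies F(m) = 0.5:
1 - e^(-λm) = 0.5
e^(-λm) = 0.5
λm = ln(2)
m = ln(2) / λ

Given m = 0.2795:
λ = ln(2) / 0.2795 = 0.693147 / 0.2795 = 2.4800

Verification: ln(2) / 2.4800 = 0.2795 ✓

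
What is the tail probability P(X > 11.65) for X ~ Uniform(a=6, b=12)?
0.058333

We have X ~ Uniform(a=6, b=12).

P(X > 11.65) = 1 - P(X ≤ 11.65)
                = 1 - F(11.65)
                = 1 - 0.941667
                = 0.058333

So there's approximately a 5.8% chance that X exceeds 11.65.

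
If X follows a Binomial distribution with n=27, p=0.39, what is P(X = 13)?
0.095665

We have X ~ Binomial(n=27, p=0.39).

For a Binomial distribution, the PMF gives us the probability of each outcome.

Using the PMF formula:
P(X = 13) = 0.095665

Rounded to 4 decimal places: 0.0957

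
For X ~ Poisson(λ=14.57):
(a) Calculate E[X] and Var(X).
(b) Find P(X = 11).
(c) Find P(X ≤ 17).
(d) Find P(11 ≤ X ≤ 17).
(a) E[X] = 14.5700, Var(X) = 14.5700
(b) P(X = 11) = 0.073999
(c) P(X ≤ 17) = 0.784188
(d) P(11 ≤ X ≤ 17) = 0.643281

We have X ~ Poisson(λ=14.57).

(a) Moments:
E[X] = 14.5700
Var(X) = 14.5700
σ = √Var(X) = 3.8171

(b) Point probability using PMF:
P(X = 11) = 0.073999

(c) Cumulative probability using CDF:
P(X ≤ 17) = F(17) = 0.784188

(d) Range probability:
P(11 ≤ X ≤ 17) = P(X ≤ 17) - P(X ≤ 10)
                   = F(17) - F(10)
                   = 0.784188 - 0.140907
                   = 0.643281

This means approximately 64.3% of outcomes fall in the interval [11, 17].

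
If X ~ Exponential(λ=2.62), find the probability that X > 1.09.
0.057510

We have X ~ Exponential(λ=2.62).

P(X > 1.09) = 1 - P(X ≤ 1.09)
                = 1 - F(1.09)
                = 1 - 0.942490
                = 0.057510

So there's approximately a 5.8% chance that X exceeds 1.09.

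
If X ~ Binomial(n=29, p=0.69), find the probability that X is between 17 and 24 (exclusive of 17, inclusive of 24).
0.813778

We have X ~ Binomial(n=29, p=0.69).

To find P(17 < X ≤ 24), we use:
P(17 < X ≤ 24) = P(X ≤ 24) - P(X ≤ 17)
                 = F(24) - F(17)
                 = 0.970406 - 0.156628
                 = 0.813778

So there's approximately a 81.4% chance that X falls in this range.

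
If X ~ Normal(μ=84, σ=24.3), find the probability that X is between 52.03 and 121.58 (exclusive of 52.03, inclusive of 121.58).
0.844861

We have X ~ Normal(μ=84, σ=24.3).

To find P(52.03 < X ≤ 121.58), we use:
P(52.03 < X ≤ 121.58) = P(X ≤ 121.58) - P(X ≤ 52.03)
                 = F(121.58) - F(52.03)
                 = 0.939008 - 0.094148
                 = 0.844861

So there's approximately a 84.5% chance that X falls in this range.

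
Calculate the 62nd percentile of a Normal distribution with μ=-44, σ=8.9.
-41.2812

We have X ~ Normal(μ=-44, σ=8.9).

We want to find x such that P(X ≤ x) = 0.62.

This is the 62nd percentile, which means 62% of values fall below this point.

Using the inverse CDF (quantile function):
x = F⁻¹(0.62) = -41.2812

Verification: P(X ≤ -41.2812) = 0.62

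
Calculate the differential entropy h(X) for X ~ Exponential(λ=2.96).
-0.0852 nats

We have X ~ Exponential(λ=2.96).

The differential entropy measures the uncertainty or information content of the distribution.

For an Exponential distribution with λ=2.96:
h(X) = -0.0852 nats

(In bits, this would be -0.1229 bits.)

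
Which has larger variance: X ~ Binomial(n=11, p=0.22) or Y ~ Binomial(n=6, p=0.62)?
X has larger variance (1.8876 > 1.4136)

Compute the variance for each distribution:

X ~ Binomial(n=11, p=0.22):
Var(X) = 1.8876

Y ~ Binomial(n=6, p=0.62):
Var(Y) = 1.4136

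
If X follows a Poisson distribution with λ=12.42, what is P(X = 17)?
0.045192

We have X ~ Poisson(λ=12.42).

For a Poisson distribution, the PMF gives us the probability of each outcome.

Using the PMF formula:
P(X = 17) = 0.045192

Rounded to 4 decimal places: 0.0452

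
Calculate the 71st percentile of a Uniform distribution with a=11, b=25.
20.9400

We have X ~ Uniform(a=11, b=25).

We want to find x such that P(X ≤ x) = 0.71.

This is the 71st percentile, which means 71% of values fall below this point.

Using the inverse CDF (quantile function):
x = F⁻¹(0.71) = 20.9400

Verification: P(X ≤ 20.9400) = 0.71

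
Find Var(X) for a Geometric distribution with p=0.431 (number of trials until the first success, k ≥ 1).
3.0631

We have X ~ Geometric(p=0.431) (number of trials until the first success, k ≥ 1).

For a Geometric distribution with p=0.431 (number of trials until the first success, k ≥ 1):
Var(X) = 3.0631

The variance measures the spread of the distribution around the mean.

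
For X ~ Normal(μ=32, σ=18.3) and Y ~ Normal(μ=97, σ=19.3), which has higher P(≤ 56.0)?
X has higher probability (P(X ≤ 56.0) = 0.9052 > P(Y ≤ 56.0) = 0.0168)

Compute P(≤ 56.0) for each distribution:

X ~ Normal(μ=32, σ=18.3):
P(X ≤ 56.0) = 0.9052

Y ~ Normal(μ=97, σ=19.3):
P(Y ≤ 56.0) = 0.0168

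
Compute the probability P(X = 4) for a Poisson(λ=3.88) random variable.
0.195008

We have X ~ Poisson(λ=3.88).

For a Poisson distribution, the PMF gives us the probability of each outcome.

Using the PMF formula:
P(X = 4) = 0.195008

Rounded to 4 decimal places: 0.1950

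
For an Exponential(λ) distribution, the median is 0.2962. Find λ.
λ = 2.3401

For X ~ Exponential(λ), the CDF is F(x) = 1 - e^(-λx).
The median m satisfies F(m) = 0.5:
1 - e^(-λm) = 0.5
e^(-λm) = 0.5
λm = ln(2)
m = ln(2) / λ

Given m = 0.2962:
λ = ln(2) / 0.2962 = 0.693147 / 0.2962 = 2.3401

Verification: ln(2) / 2.3401 = 0.2962 ✓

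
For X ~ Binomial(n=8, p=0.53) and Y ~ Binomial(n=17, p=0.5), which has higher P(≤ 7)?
X has higher probability (P(X ≤ 7) = 0.9938 > P(Y ≤ 7) = 0.3145)

Compute P(≤ 7) for each distribution:

X ~ Binomial(n=8, p=0.53):
P(X ≤ 7) = 0.9938

Y ~ Binomial(n=17, p=0.5):
P(Y ≤ 7) = 0.3145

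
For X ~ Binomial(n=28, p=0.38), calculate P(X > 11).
0.363945

We have X ~ Binomial(n=28, p=0.38).

P(X > 11) = 1 - P(X ≤ 11)
                = 1 - F(11)
                = 1 - 0.636055
                = 0.363945

So there's approximately a 36.4% chance that X exceeds 11.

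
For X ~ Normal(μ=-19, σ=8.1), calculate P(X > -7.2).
0.072587

We have X ~ Normal(μ=-19, σ=8.1).

P(X > -7.2) = 1 - P(X ≤ -7.2)
                = 1 - F(-7.2)
                = 1 - 0.927413
                = 0.072587

So there's approximately a 7.3% chance that X exceeds -7.2.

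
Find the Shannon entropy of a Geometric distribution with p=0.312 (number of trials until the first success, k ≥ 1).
1.9894 nats

We have X ~ Geometric(p=0.312) (number of trials until the first success, k ≥ 1).

The Shannon entropy measures the uncertainty or information content of the distribution.

For a Geometric distribution with p=0.312 (number of trials until the first success, k ≥ 1):
H(X) = 1.9894 nats

(In bits, this would be 2.8701 bits.)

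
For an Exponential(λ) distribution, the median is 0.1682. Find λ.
λ = 4.1210

For X ~ Exponential(λ), the CDF is F(x) = 1 - e^(-λx).
The median m satisfies F(m) = 0.5:
1 - e^(-λm) = 0.5
e^(-λm) = 0.5
λm = ln(2)
m = ln(2) / λ

Given m = 0.1682:
λ = ln(2) / 0.1682 = 0.693147 / 0.1682 = 4.1210

Verification: ln(2) / 4.1210 = 0.1682 ✓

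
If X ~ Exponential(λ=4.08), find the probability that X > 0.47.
0.146959

We have X ~ Exponential(λ=4.08).

P(X > 0.47) = 1 - P(X ≤ 0.47)
                = 1 - F(0.47)
                = 1 - 0.853041
                = 0.146959

So there's approximately a 14.7% chance that X exceeds 0.47.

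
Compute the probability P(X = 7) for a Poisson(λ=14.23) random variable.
0.015488

We have X ~ Poisson(λ=14.23).

For a Poisson distribution, the PMF gives us the probability of each outcome.

Using the PMF formula:
P(X = 7) = 0.015488

Rounded to 4 decimal places: 0.0155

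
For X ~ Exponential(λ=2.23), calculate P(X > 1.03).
0.100570

We have X ~ Exponential(λ=2.23).

P(X > 1.03) = 1 - P(X ≤ 1.03)
                = 1 - F(1.03)
                = 1 - 0.899430
                = 0.100570

So there's approximately a 10.1% chance that X exceeds 1.03.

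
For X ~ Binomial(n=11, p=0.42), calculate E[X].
4.6200

We have X ~ Binomial(n=11, p=0.42).

For a Binomial distribution with n=11, p=0.42:
E[X] = 4.6200

This is the expected (average) value of X.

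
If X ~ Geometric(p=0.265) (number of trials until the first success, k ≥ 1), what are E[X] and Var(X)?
E[X] = 3.7736, Var(X) = 10.4664

We have X ~ Geometric(p=0.265) (number of trials until the first success, k ≥ 1).

For a Geometric distribution with p=0.265 (number of trials until the first success, k ≥ 1):

Expected value:
E[X] = 3.7736

Variance:
Var(X) = 10.4664

Standard deviation:
σ = √Var(X) = 3.2352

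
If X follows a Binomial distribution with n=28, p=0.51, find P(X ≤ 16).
0.798983

We have X ~ Binomial(n=28, p=0.51).

The CDF gives us P(X ≤ k).

Using the CDF:
P(X ≤ 16) = 0.798983

This means there's approximately a 79.9% chance that X is at most 16.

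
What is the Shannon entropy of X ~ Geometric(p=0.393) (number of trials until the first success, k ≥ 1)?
1.7050 nats

We have X ~ Geometric(p=0.393) (number of trials until the first success, k ≥ 1).

The Shannon entropy measures the uncertainty or information content of the distribution.

For a Geometric distribution with p=0.393 (number of trials until the first success, k ≥ 1):
H(X) = 1.7050 nats

(In bits, this would be 2.4598 bits.)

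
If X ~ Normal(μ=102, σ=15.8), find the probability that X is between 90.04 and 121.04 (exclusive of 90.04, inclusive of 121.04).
0.661374

We have X ~ Normal(μ=102, σ=15.8).

To find P(90.04 < X ≤ 121.04), we use:
P(90.04 < X ≤ 121.04) = P(X ≤ 121.04) - P(X ≤ 90.04)
                 = F(121.04) - F(90.04)
                 = 0.885911 - 0.224536
                 = 0.661374

So there's approximately a 66.1% chance that X falls in this range.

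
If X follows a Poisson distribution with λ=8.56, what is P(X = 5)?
0.073388

We have X ~ Poisson(λ=8.56).

For a Poisson distribution, the PMF gives us the probability of each outcome.

Using the PMF formula:
P(X = 5) = 0.073388

Rounded to 4 decimal places: 0.0734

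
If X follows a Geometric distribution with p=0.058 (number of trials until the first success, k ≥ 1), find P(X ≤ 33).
0.860787

We have X ~ Geometric(p=0.058) (number of trials until the first success, k ≥ 1).

The CDF gives us P(X ≤ k).

Using the CDF:
P(X ≤ 33) = 0.860787

This means there's approximately a 86.1% chance that X is at most 33.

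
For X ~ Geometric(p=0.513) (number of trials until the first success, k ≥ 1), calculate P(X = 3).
0.121668

We have X ~ Geometric(p=0.513) (number of trials until the first success, k ≥ 1).

For a Geometric distribution, the PMF gives us the probability of each outcome.

Using the PMF formula:
P(X = 3) = 0.121668

Rounded to 4 decimal places: 0.1217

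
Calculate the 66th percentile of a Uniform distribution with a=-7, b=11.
4.8800

We have X ~ Uniform(a=-7, b=11).

We want to find x such that P(X ≤ x) = 0.66.

This is the 66th percentile, which means 66% of values fall below this point.

Using the inverse CDF (quantile function):
x = F⁻¹(0.66) = 4.8800

Verification: P(X ≤ 4.8800) = 0.66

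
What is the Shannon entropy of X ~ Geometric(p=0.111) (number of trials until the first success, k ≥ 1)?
3.1405 nats

We have X ~ Geometric(p=0.111) (number of trials until the first success, k ≥ 1).

The Shannon entropy measures the uncertainty or information content of the distribution.

For a Geometric distribution with p=0.111 (number of trials until the first success, k ≥ 1):
H(X) = 3.1405 nats

(In bits, this would be 4.5309 bits.)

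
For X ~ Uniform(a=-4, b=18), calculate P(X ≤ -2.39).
0.073182

We have X ~ Uniform(a=-4, b=18).

The CDF gives us P(X ≤ k).

Using the CDF:
P(X ≤ -2.39) = 0.073182

This means there's approximately a 7.3% chance that X is at most -2.39.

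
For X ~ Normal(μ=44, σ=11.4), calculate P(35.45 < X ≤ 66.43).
0.748812

We have X ~ Normal(μ=44, σ=11.4).

To find P(35.45 < X ≤ 66.43), we use:
P(35.45 < X ≤ 66.43) = P(X ≤ 66.43) - P(X ≤ 35.45)
                 = F(66.43) - F(35.45)
                 = 0.975440 - 0.226627
                 = 0.748812

So there's approximately a 74.9% chance that X falls in this range.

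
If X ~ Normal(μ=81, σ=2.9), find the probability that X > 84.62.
0.105965

We have X ~ Normal(μ=81, σ=2.9).

P(X > 84.62) = 1 - P(X ≤ 84.62)
                = 1 - F(84.62)
                = 1 - 0.894035
                = 0.105965

So there's approximately a 10.6% chance that X exceeds 84.62.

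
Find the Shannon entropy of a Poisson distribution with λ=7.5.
2.4143 nats

We have X ~ Poisson(λ=7.5).

The Shannon entropy measures the uncertainty or information content of the distribution.

For a Poisson distribution with λ=7.5:
H(X) = 2.4143 nats

(In bits, this would be 3.4832 bits.)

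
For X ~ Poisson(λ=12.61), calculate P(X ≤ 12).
0.506551

We have X ~ Poisson(λ=12.61).

The CDF gives us P(X ≤ k).

Using the CDF:
P(X ≤ 12) = 0.506551

This means there's approximately a 50.7% chance that X is at most 12.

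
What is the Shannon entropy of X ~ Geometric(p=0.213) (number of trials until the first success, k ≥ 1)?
2.4315 nats

We have X ~ Geometric(p=0.213) (number of trials until the first success, k ≥ 1).

The Shannon entropy measures the uncertainty or information content of the distribution.

For a Geometric distribution with p=0.213 (number of trials until the first success, k ≥ 1):
H(X) = 2.4315 nats

(In bits, this would be 3.5079 bits.)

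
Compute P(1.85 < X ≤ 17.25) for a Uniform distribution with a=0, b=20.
0.770000

We have X ~ Uniform(a=0, b=20).

To find P(1.85 < X ≤ 17.25), we use:
P(1.85 < X ≤ 17.25) = P(X ≤ 17.25) - P(X ≤ 1.85)
                 = F(17.25) - F(1.85)
                 = 0.862500 - 0.092500
                 = 0.770000

So there's approximately a 77.0% chance that X falls in this range.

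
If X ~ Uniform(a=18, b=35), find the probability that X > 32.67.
0.137059

We have X ~ Uniform(a=18, b=35).

P(X > 32.67) = 1 - P(X ≤ 32.67)
                = 1 - F(32.67)
                = 1 - 0.862941
                = 0.137059

So there's approximately a 13.7% chance that X exceeds 32.67.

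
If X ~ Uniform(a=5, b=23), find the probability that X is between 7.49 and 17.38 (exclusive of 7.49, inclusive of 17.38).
0.549444

We have X ~ Uniform(a=5, b=23).

To find P(7.49 < X ≤ 17.38), we use:
P(7.49 < X ≤ 17.38) = P(X ≤ 17.38) - P(X ≤ 7.49)
                 = F(17.38) - F(7.49)
                 = 0.687778 - 0.138333
                 = 0.549444

So there's approximately a 54.9% chance that X falls in this range.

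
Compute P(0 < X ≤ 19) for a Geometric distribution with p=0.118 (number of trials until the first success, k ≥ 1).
0.907976

We have X ~ Geometric(p=0.118) (number of trials until the first success, k ≥ 1).

To find P(0 < X ≤ 19), we use:
P(0 < X ≤ 19) = P(X ≤ 19) - P(X ≤ 0)
                 = F(19) - F(0)
                 = 0.907976 - 0.000000
                 = 0.907976

So there's approximately a 90.8% chance that X falls in this range.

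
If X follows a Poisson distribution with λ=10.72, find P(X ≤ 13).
0.806533

We have X ~ Poisson(λ=10.72).

The CDF gives us P(X ≤ k).

Using the CDF:
P(X ≤ 13) = 0.806533

This means there's approximately a 80.7% chance that X is at most 13.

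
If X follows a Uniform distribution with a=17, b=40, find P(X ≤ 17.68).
0.029565

We have X ~ Uniform(a=17, b=40).

The CDF gives us P(X ≤ k).

Using the CDF:
P(X ≤ 17.68) = 0.029565

This means there's approximately a 3.0% chance that X is at most 17.68.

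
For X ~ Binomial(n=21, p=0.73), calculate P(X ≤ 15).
0.517804

We have X ~ Binomial(n=21, p=0.73).

The CDF gives us P(X ≤ k).

Using the CDF:
P(X ≤ 15) = 0.517804

This means there's approximately a 51.8% chance that X is at most 15.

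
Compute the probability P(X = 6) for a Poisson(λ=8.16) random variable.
0.117210

We have X ~ Poisson(λ=8.16).

For a Poisson distribution, the PMF gives us the probability of each outcome.

Using the PMF formula:
P(X = 6) = 0.117210

Rounded to 4 decimal places: 0.1172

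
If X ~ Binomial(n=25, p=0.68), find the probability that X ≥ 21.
0.061026

We have X ~ Binomial(n=25, p=0.68).

For discrete distributions, P(X ≥ 21) = 1 - P(X ≤ 20).

P(X ≤ 20) = 0.938974
P(X ≥ 21) = 1 - 0.938974 = 0.061026

So there's approximately a 6.1% chance that X is at least 21.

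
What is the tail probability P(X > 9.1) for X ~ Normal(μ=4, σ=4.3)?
0.117802

We have X ~ Normal(μ=4, σ=4.3).

P(X > 9.1) = 1 - P(X ≤ 9.1)
                = 1 - F(9.1)
                = 1 - 0.882198
                = 0.117802

So there's approximately a 11.8% chance that X exceeds 9.1.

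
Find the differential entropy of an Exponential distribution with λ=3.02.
-0.1053 nats

We have X ~ Exponential(λ=3.02).

The differential entropy measures the uncertainty or information content of the distribution.

For an Exponential distribution with λ=3.02:
h(X) = -0.1053 nats

(In bits, this would be -0.1519 bits.)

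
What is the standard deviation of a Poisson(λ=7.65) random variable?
2.7659

We have X ~ Poisson(λ=7.65).

For a Poisson distribution with λ=7.65:
σ = √Var(X) = 2.7659

The standard deviation is the square root of the variance.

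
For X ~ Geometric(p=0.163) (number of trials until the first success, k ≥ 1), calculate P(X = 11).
0.027507

We have X ~ Geometric(p=0.163) (number of trials until the first success, k ≥ 1).

For a Geometric distribution, the PMF gives us the probability of each outcome.

Using the PMF formula:
P(X = 11) = 0.027507

Rounded to 4 decimal places: 0.0275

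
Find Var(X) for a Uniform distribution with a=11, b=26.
18.7500

We have X ~ Uniform(a=11, b=26).

For a Uniform distribution with a=11, b=26:
Var(X) = 18.7500

The variance measures the spread of the distribution around the mean.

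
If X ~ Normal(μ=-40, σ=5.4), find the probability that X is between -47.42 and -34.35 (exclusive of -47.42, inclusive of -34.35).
0.767579

We have X ~ Normal(μ=-40, σ=5.4).

To find P(-47.42 < X ≤ -34.35), we use:
P(-47.42 < X ≤ -34.35) = P(X ≤ -34.35) - P(X ≤ -47.42)
                 = F(-34.35) - F(-47.42)
                 = 0.852288 - 0.084709
                 = 0.767579

So there's approximately a 76.8% chance that X falls in this range.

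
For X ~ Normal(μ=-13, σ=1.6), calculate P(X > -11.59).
0.189091

We have X ~ Normal(μ=-13, σ=1.6).

P(X > -11.59) = 1 - P(X ≤ -11.59)
                = 1 - F(-11.59)
                = 1 - 0.810909
                = 0.189091

So there's approximately a 18.9% chance that X exceeds -11.59.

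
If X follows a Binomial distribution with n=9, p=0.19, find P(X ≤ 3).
0.926991

We have X ~ Binomial(n=9, p=0.19).

The CDF gives us P(X ≤ k).

Using the CDF:
P(X ≤ 3) = 0.926991

This means there's approximately a 92.7% chance that X is at most 3.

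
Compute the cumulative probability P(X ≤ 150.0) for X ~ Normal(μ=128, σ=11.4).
0.973186

We have X ~ Normal(μ=128, σ=11.4).

The CDF gives us P(X ≤ k).

Using the CDF:
P(X ≤ 150.0) = 0.973186

This means there's approximately a 97.3% chance that X is at most 150.0.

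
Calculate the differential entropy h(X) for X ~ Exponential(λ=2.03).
0.2920 nats

We have X ~ Exponential(λ=2.03).

The differential entropy measures the uncertainty or information content of the distribution.

For an Exponential distribution with λ=2.03:
h(X) = 0.2920 nats

(In bits, this would be 0.4212 bits.)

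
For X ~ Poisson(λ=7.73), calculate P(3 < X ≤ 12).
0.897536

We have X ~ Poisson(λ=7.73).

To find P(3 < X ≤ 12), we use:
P(3 < X ≤ 12) = P(X ≤ 12) - P(X ≤ 3)
                 = F(12) - F(3)
                 = 0.948331 - 0.050795
                 = 0.897536

So there's approximately a 89.8% chance that X falls in this range.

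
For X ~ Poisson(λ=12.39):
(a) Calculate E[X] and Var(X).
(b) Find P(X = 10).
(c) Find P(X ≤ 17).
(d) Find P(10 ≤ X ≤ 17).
(a) E[X] = 12.3900, Var(X) = 12.3900
(b) P(X = 10) = 0.097733
(c) P(X ≤ 17) = 0.920854
(d) P(10 ≤ X ≤ 17) = 0.710876

We have X ~ Poisson(λ=12.39).

(a) Moments:
E[X] = 12.3900
Var(X) = 12.3900
σ = √Var(X) = 3.5199

(b) Point probability using PMF:
P(X = 10) = 0.097733

(c) Cumulative probability using CDF:
P(X ≤ 17) = F(17) = 0.920854

(d) Range probability:
P(10 ≤ X ≤ 17) = P(X ≤ 17) - P(X ≤ 9)
                   = F(17) - F(9)
                   = 0.920854 - 0.209978
                   = 0.710876

This means approximately 71.1% of outcomes fall in the interval [10, 17].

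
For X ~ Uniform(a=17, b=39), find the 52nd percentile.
28.4400

We have X ~ Uniform(a=17, b=39).

We want to find x such that P(X ≤ x) = 0.52.

This is the 52nd percentile, which means 52% of values fall below this point.

Using the inverse CDF (quantile function):
x = F⁻¹(0.52) = 28.4400

Verification: P(X ≤ 28.4400) = 0.52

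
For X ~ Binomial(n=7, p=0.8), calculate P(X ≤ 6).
0.790285

We have X ~ Binomial(n=7, p=0.8).

The CDF gives us P(X ≤ k).

Using the CDF:
P(X ≤ 6) = 0.790285

This means there's approximately a 79.0% chance that X is at most 6.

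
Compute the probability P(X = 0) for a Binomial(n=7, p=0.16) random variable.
0.295090

We have X ~ Binomial(n=7, p=0.16).

For a Binomial distribution, the PMF gives us the probability of each outcome.

Using the PMF formula:
P(X = 0) = 0.295090

Rounded to 4 decimal places: 0.2951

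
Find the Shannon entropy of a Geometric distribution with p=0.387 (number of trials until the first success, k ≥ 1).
1.7245 nats

We have X ~ Geometric(p=0.387) (number of trials until the first success, k ≥ 1).

The Shannon entropy measures the uncertainty or information content of the distribution.

For a Geometric distribution with p=0.387 (number of trials until the first success, k ≥ 1):
H(X) = 1.7245 nats

(In bits, this would be 2.4879 bits.)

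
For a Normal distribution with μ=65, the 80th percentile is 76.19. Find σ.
σ = 13.2958

For X ~ Normal(μ, σ), the p-th percentile satisfies x = μ + z_p × σ,
where z_p = Φ⁻¹(p) is the standard normal quantile.

Step 1: z_{0.8} = Φ⁻¹(0.8) = 0.8416

Step 2: Solve for σ:
76.19 = 65 + 0.8416 × σ
σ = (76.19 - 65) / 0.8416
σ = 11.19 / 0.8416
σ = 13.2958

Verification: μ + z × σ = 65 + 0.8416 × 13.2958 = 76.19 ✓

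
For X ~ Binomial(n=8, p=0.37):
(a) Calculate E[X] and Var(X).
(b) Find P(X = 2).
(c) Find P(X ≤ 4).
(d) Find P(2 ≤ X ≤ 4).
(a) E[X] = 2.9600, Var(X) = 1.8648
(b) P(X = 2) = 0.239665
(c) P(X ≤ 4) = 0.869251
(d) P(2 ≤ X ≤ 4) = 0.727842

We have X ~ Binomial(n=8, p=0.37).

(a) Moments:
E[X] = 2.9600
Var(X) = 1.8648
σ = √Var(X) = 1.3656

(b) Point probability using PMF:
P(X = 2) = 0.239665

(c) Cumulative probability using CDF:
P(X ≤ 4) = F(4) = 0.869251

(d) Range probability:
P(2 ≤ X ≤ 4) = P(X ≤ 4) - P(X ≤ 1)
                   = F(4) - F(1)
                   = 0.869251 - 0.141409
                   = 0.727842

This means approximately 72.8% of outcomes fall in the interval [2, 4].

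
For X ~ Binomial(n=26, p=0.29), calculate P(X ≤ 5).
0.190980

We have X ~ Binomial(n=26, p=0.29).

The CDF gives us P(X ≤ k).

Using the CDF:
P(X ≤ 5) = 0.190980

This means there's approximately a 19.1% chance that X is at most 5.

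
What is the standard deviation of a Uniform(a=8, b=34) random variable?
7.5056

We have X ~ Uniform(a=8, b=34).

For a Uniform distribution with a=8, b=34:
σ = √Var(X) = 7.5056

The standard deviation is the square root of the variance.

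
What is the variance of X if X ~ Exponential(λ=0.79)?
1.6023

We have X ~ Exponential(λ=0.79).

For an Exponential distribution with λ=0.79:
Var(X) = 1.6023

The variance measures the spread of the distribution around the mean.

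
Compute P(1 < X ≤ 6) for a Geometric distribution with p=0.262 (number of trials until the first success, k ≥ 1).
0.576438

We have X ~ Geometric(p=0.262) (number of trials until the first success, k ≥ 1).

To find P(1 < X ≤ 6), we use:
P(1 < X ≤ 6) = P(X ≤ 6) - P(X ≤ 1)
                 = F(6) - F(1)
                 = 0.838438 - 0.262000
                 = 0.576438

So there's approximately a 57.6% chance that X falls in this range.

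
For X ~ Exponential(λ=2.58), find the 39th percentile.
0.1916

We have X ~ Exponential(λ=2.58).

We want to find x such that P(X ≤ x) = 0.39.

This is the 39th percentile, which means 39% of values fall below this point.

Using the inverse CDF (quantile function):
x = F⁻¹(0.39) = 0.1916

Verification: P(X ≤ 0.1916) = 0.39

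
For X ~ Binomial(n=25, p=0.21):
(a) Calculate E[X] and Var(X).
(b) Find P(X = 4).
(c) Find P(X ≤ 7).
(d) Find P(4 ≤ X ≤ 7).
(a) E[X] = 5.2500, Var(X) = 4.1475
(b) P(X = 4) = 0.174235
(c) P(X ≤ 7) = 0.864233
(d) P(4 ≤ X ≤ 7) = 0.665491

We have X ~ Binomial(n=25, p=0.21).

(a) Moments:
E[X] = 5.2500
Var(X) = 4.1475
σ = √Var(X) = 2.0365

(b) Point probability using PMF:
P(X = 4) = 0.174235

(c) Cumulative probability using CDF:
P(X ≤ 7) = F(7) = 0.864233

(d) Range probability:
P(4 ≤ X ≤ 7) = P(X ≤ 7) - P(X ≤ 3)
                   = F(7) - F(3)
                   = 0.864233 - 0.198741
                   = 0.665491

This means approximately 66.5% of outcomes fall in the interval [4, 7].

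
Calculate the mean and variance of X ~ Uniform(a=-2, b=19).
E[X] = 8.5000, Var(X) = 36.7500

We have X ~ Uniform(a=-2, b=19).

For a Uniform distribution with a=-2, b=19:

Expected value:
E[X] = 8.5000

Variance:
Var(X) = 36.7500

Standard deviation:
σ = √Var(X) = 6.0622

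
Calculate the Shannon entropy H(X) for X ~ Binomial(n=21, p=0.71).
2.1469 nats

We have X ~ Binomial(n=21, p=0.71).

The Shannon entropy measures the uncertainty or information content of the distribution.

For a Binomial distribution with n=21, p=0.71:
H(X) = 2.1469 nats

(In bits, this would be 3.0973 bits.)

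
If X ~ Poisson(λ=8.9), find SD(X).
2.9833

We have X ~ Poisson(λ=8.9).

For a Poisson distribution with λ=8.9:
σ = √Var(X) = 2.9833

The standard deviation is the square root of the variance.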